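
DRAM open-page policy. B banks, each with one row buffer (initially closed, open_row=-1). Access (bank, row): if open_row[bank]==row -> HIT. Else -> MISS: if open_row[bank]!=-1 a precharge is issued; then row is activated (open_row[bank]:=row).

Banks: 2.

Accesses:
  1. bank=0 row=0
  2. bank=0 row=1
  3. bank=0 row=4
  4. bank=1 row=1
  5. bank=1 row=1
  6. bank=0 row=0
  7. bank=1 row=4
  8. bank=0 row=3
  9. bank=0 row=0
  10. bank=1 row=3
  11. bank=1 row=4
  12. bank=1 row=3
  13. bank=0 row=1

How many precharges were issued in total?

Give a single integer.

Acc 1: bank0 row0 -> MISS (open row0); precharges=0
Acc 2: bank0 row1 -> MISS (open row1); precharges=1
Acc 3: bank0 row4 -> MISS (open row4); precharges=2
Acc 4: bank1 row1 -> MISS (open row1); precharges=2
Acc 5: bank1 row1 -> HIT
Acc 6: bank0 row0 -> MISS (open row0); precharges=3
Acc 7: bank1 row4 -> MISS (open row4); precharges=4
Acc 8: bank0 row3 -> MISS (open row3); precharges=5
Acc 9: bank0 row0 -> MISS (open row0); precharges=6
Acc 10: bank1 row3 -> MISS (open row3); precharges=7
Acc 11: bank1 row4 -> MISS (open row4); precharges=8
Acc 12: bank1 row3 -> MISS (open row3); precharges=9
Acc 13: bank0 row1 -> MISS (open row1); precharges=10

Answer: 10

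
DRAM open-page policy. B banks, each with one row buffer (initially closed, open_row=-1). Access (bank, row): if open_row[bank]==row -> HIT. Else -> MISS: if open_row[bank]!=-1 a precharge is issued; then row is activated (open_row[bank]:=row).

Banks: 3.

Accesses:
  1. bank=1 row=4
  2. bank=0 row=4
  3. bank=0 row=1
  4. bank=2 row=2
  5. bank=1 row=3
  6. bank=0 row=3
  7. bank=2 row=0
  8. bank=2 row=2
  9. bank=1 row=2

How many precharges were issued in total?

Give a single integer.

Acc 1: bank1 row4 -> MISS (open row4); precharges=0
Acc 2: bank0 row4 -> MISS (open row4); precharges=0
Acc 3: bank0 row1 -> MISS (open row1); precharges=1
Acc 4: bank2 row2 -> MISS (open row2); precharges=1
Acc 5: bank1 row3 -> MISS (open row3); precharges=2
Acc 6: bank0 row3 -> MISS (open row3); precharges=3
Acc 7: bank2 row0 -> MISS (open row0); precharges=4
Acc 8: bank2 row2 -> MISS (open row2); precharges=5
Acc 9: bank1 row2 -> MISS (open row2); precharges=6

Answer: 6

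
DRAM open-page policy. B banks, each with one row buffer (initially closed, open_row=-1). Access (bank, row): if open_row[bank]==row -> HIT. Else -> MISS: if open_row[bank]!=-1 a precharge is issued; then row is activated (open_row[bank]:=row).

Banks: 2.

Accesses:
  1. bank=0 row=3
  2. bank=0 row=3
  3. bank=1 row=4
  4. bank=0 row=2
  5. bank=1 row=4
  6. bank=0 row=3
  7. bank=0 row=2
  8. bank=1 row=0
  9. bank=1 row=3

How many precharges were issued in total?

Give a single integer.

Answer: 5

Derivation:
Acc 1: bank0 row3 -> MISS (open row3); precharges=0
Acc 2: bank0 row3 -> HIT
Acc 3: bank1 row4 -> MISS (open row4); precharges=0
Acc 4: bank0 row2 -> MISS (open row2); precharges=1
Acc 5: bank1 row4 -> HIT
Acc 6: bank0 row3 -> MISS (open row3); precharges=2
Acc 7: bank0 row2 -> MISS (open row2); precharges=3
Acc 8: bank1 row0 -> MISS (open row0); precharges=4
Acc 9: bank1 row3 -> MISS (open row3); precharges=5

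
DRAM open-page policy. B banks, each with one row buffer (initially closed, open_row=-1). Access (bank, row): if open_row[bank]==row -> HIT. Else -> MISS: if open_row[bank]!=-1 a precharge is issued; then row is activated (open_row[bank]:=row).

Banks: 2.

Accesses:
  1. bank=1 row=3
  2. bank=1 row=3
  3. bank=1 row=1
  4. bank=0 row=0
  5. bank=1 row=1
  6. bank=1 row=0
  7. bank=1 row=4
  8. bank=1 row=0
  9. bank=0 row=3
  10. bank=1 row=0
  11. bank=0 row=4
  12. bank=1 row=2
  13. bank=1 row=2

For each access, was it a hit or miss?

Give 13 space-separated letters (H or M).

Acc 1: bank1 row3 -> MISS (open row3); precharges=0
Acc 2: bank1 row3 -> HIT
Acc 3: bank1 row1 -> MISS (open row1); precharges=1
Acc 4: bank0 row0 -> MISS (open row0); precharges=1
Acc 5: bank1 row1 -> HIT
Acc 6: bank1 row0 -> MISS (open row0); precharges=2
Acc 7: bank1 row4 -> MISS (open row4); precharges=3
Acc 8: bank1 row0 -> MISS (open row0); precharges=4
Acc 9: bank0 row3 -> MISS (open row3); precharges=5
Acc 10: bank1 row0 -> HIT
Acc 11: bank0 row4 -> MISS (open row4); precharges=6
Acc 12: bank1 row2 -> MISS (open row2); precharges=7
Acc 13: bank1 row2 -> HIT

Answer: M H M M H M M M M H M M H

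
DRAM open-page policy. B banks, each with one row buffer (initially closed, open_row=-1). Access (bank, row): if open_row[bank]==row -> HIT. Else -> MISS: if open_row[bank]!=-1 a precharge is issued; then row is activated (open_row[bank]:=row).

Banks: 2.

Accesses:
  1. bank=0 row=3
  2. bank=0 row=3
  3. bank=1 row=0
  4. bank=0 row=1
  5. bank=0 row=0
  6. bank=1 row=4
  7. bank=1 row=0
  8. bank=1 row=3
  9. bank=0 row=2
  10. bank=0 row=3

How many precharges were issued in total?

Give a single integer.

Answer: 7

Derivation:
Acc 1: bank0 row3 -> MISS (open row3); precharges=0
Acc 2: bank0 row3 -> HIT
Acc 3: bank1 row0 -> MISS (open row0); precharges=0
Acc 4: bank0 row1 -> MISS (open row1); precharges=1
Acc 5: bank0 row0 -> MISS (open row0); precharges=2
Acc 6: bank1 row4 -> MISS (open row4); precharges=3
Acc 7: bank1 row0 -> MISS (open row0); precharges=4
Acc 8: bank1 row3 -> MISS (open row3); precharges=5
Acc 9: bank0 row2 -> MISS (open row2); precharges=6
Acc 10: bank0 row3 -> MISS (open row3); precharges=7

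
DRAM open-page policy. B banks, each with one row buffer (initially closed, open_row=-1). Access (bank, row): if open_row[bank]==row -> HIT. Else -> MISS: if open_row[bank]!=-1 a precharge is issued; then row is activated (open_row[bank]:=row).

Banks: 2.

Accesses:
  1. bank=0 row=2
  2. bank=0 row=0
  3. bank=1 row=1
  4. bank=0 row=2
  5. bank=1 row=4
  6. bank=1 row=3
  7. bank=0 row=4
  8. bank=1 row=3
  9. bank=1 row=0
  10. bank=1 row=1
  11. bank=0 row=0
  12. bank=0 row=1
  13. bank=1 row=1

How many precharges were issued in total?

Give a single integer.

Answer: 9

Derivation:
Acc 1: bank0 row2 -> MISS (open row2); precharges=0
Acc 2: bank0 row0 -> MISS (open row0); precharges=1
Acc 3: bank1 row1 -> MISS (open row1); precharges=1
Acc 4: bank0 row2 -> MISS (open row2); precharges=2
Acc 5: bank1 row4 -> MISS (open row4); precharges=3
Acc 6: bank1 row3 -> MISS (open row3); precharges=4
Acc 7: bank0 row4 -> MISS (open row4); precharges=5
Acc 8: bank1 row3 -> HIT
Acc 9: bank1 row0 -> MISS (open row0); precharges=6
Acc 10: bank1 row1 -> MISS (open row1); precharges=7
Acc 11: bank0 row0 -> MISS (open row0); precharges=8
Acc 12: bank0 row1 -> MISS (open row1); precharges=9
Acc 13: bank1 row1 -> HIT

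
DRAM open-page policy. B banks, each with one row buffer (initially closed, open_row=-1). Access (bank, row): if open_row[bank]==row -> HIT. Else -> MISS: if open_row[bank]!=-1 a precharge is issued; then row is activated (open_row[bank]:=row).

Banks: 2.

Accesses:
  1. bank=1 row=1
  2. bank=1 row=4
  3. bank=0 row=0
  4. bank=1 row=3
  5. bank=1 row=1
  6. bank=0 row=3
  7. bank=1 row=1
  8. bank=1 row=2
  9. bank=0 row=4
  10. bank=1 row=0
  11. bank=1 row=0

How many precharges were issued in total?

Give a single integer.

Answer: 7

Derivation:
Acc 1: bank1 row1 -> MISS (open row1); precharges=0
Acc 2: bank1 row4 -> MISS (open row4); precharges=1
Acc 3: bank0 row0 -> MISS (open row0); precharges=1
Acc 4: bank1 row3 -> MISS (open row3); precharges=2
Acc 5: bank1 row1 -> MISS (open row1); precharges=3
Acc 6: bank0 row3 -> MISS (open row3); precharges=4
Acc 7: bank1 row1 -> HIT
Acc 8: bank1 row2 -> MISS (open row2); precharges=5
Acc 9: bank0 row4 -> MISS (open row4); precharges=6
Acc 10: bank1 row0 -> MISS (open row0); precharges=7
Acc 11: bank1 row0 -> HIT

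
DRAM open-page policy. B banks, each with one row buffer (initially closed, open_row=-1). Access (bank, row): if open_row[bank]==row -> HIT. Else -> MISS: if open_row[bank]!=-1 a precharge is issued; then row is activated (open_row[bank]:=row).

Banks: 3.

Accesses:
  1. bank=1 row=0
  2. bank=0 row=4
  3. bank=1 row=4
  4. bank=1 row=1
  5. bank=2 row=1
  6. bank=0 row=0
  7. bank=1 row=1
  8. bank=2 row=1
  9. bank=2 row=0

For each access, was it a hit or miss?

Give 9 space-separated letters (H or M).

Acc 1: bank1 row0 -> MISS (open row0); precharges=0
Acc 2: bank0 row4 -> MISS (open row4); precharges=0
Acc 3: bank1 row4 -> MISS (open row4); precharges=1
Acc 4: bank1 row1 -> MISS (open row1); precharges=2
Acc 5: bank2 row1 -> MISS (open row1); precharges=2
Acc 6: bank0 row0 -> MISS (open row0); precharges=3
Acc 7: bank1 row1 -> HIT
Acc 8: bank2 row1 -> HIT
Acc 9: bank2 row0 -> MISS (open row0); precharges=4

Answer: M M M M M M H H M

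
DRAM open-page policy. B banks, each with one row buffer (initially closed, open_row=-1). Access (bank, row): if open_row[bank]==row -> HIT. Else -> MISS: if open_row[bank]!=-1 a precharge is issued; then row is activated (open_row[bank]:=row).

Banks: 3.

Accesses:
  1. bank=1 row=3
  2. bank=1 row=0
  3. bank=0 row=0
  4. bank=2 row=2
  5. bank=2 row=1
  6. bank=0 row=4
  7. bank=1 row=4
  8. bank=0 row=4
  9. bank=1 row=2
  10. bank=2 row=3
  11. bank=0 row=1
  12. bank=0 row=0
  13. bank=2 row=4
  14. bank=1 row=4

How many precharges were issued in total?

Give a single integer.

Answer: 10

Derivation:
Acc 1: bank1 row3 -> MISS (open row3); precharges=0
Acc 2: bank1 row0 -> MISS (open row0); precharges=1
Acc 3: bank0 row0 -> MISS (open row0); precharges=1
Acc 4: bank2 row2 -> MISS (open row2); precharges=1
Acc 5: bank2 row1 -> MISS (open row1); precharges=2
Acc 6: bank0 row4 -> MISS (open row4); precharges=3
Acc 7: bank1 row4 -> MISS (open row4); precharges=4
Acc 8: bank0 row4 -> HIT
Acc 9: bank1 row2 -> MISS (open row2); precharges=5
Acc 10: bank2 row3 -> MISS (open row3); precharges=6
Acc 11: bank0 row1 -> MISS (open row1); precharges=7
Acc 12: bank0 row0 -> MISS (open row0); precharges=8
Acc 13: bank2 row4 -> MISS (open row4); precharges=9
Acc 14: bank1 row4 -> MISS (open row4); precharges=10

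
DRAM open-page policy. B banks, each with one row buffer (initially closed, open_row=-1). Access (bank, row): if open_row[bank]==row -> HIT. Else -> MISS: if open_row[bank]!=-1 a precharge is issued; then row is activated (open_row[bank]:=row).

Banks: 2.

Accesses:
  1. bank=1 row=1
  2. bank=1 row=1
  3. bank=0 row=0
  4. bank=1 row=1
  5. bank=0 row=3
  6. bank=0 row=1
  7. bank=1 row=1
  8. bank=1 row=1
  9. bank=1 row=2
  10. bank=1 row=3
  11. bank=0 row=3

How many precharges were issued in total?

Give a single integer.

Answer: 5

Derivation:
Acc 1: bank1 row1 -> MISS (open row1); precharges=0
Acc 2: bank1 row1 -> HIT
Acc 3: bank0 row0 -> MISS (open row0); precharges=0
Acc 4: bank1 row1 -> HIT
Acc 5: bank0 row3 -> MISS (open row3); precharges=1
Acc 6: bank0 row1 -> MISS (open row1); precharges=2
Acc 7: bank1 row1 -> HIT
Acc 8: bank1 row1 -> HIT
Acc 9: bank1 row2 -> MISS (open row2); precharges=3
Acc 10: bank1 row3 -> MISS (open row3); precharges=4
Acc 11: bank0 row3 -> MISS (open row3); precharges=5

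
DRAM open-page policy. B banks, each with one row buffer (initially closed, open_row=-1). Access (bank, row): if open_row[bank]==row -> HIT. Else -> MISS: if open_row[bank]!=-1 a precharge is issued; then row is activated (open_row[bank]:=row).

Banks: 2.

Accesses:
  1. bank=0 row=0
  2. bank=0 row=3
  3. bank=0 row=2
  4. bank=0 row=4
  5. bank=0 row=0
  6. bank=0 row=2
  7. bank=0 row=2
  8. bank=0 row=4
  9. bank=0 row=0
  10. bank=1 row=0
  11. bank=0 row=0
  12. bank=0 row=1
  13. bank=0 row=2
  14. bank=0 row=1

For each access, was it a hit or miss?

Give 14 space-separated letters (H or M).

Acc 1: bank0 row0 -> MISS (open row0); precharges=0
Acc 2: bank0 row3 -> MISS (open row3); precharges=1
Acc 3: bank0 row2 -> MISS (open row2); precharges=2
Acc 4: bank0 row4 -> MISS (open row4); precharges=3
Acc 5: bank0 row0 -> MISS (open row0); precharges=4
Acc 6: bank0 row2 -> MISS (open row2); precharges=5
Acc 7: bank0 row2 -> HIT
Acc 8: bank0 row4 -> MISS (open row4); precharges=6
Acc 9: bank0 row0 -> MISS (open row0); precharges=7
Acc 10: bank1 row0 -> MISS (open row0); precharges=7
Acc 11: bank0 row0 -> HIT
Acc 12: bank0 row1 -> MISS (open row1); precharges=8
Acc 13: bank0 row2 -> MISS (open row2); precharges=9
Acc 14: bank0 row1 -> MISS (open row1); precharges=10

Answer: M M M M M M H M M M H M M M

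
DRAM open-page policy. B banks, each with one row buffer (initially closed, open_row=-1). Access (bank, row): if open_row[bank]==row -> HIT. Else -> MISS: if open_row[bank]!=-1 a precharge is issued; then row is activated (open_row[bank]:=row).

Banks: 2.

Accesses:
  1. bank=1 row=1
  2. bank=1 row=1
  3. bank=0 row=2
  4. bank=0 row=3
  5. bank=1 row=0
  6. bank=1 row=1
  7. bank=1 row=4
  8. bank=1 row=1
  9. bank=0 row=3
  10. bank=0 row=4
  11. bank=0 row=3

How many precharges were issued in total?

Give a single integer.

Answer: 7

Derivation:
Acc 1: bank1 row1 -> MISS (open row1); precharges=0
Acc 2: bank1 row1 -> HIT
Acc 3: bank0 row2 -> MISS (open row2); precharges=0
Acc 4: bank0 row3 -> MISS (open row3); precharges=1
Acc 5: bank1 row0 -> MISS (open row0); precharges=2
Acc 6: bank1 row1 -> MISS (open row1); precharges=3
Acc 7: bank1 row4 -> MISS (open row4); precharges=4
Acc 8: bank1 row1 -> MISS (open row1); precharges=5
Acc 9: bank0 row3 -> HIT
Acc 10: bank0 row4 -> MISS (open row4); precharges=6
Acc 11: bank0 row3 -> MISS (open row3); precharges=7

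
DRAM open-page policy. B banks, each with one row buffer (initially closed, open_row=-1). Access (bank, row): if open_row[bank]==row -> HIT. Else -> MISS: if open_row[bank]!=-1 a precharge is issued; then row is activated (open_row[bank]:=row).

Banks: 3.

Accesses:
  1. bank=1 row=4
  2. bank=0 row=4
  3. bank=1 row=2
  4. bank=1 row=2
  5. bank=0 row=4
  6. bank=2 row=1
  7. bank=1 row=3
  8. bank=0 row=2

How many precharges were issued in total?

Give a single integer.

Acc 1: bank1 row4 -> MISS (open row4); precharges=0
Acc 2: bank0 row4 -> MISS (open row4); precharges=0
Acc 3: bank1 row2 -> MISS (open row2); precharges=1
Acc 4: bank1 row2 -> HIT
Acc 5: bank0 row4 -> HIT
Acc 6: bank2 row1 -> MISS (open row1); precharges=1
Acc 7: bank1 row3 -> MISS (open row3); precharges=2
Acc 8: bank0 row2 -> MISS (open row2); precharges=3

Answer: 3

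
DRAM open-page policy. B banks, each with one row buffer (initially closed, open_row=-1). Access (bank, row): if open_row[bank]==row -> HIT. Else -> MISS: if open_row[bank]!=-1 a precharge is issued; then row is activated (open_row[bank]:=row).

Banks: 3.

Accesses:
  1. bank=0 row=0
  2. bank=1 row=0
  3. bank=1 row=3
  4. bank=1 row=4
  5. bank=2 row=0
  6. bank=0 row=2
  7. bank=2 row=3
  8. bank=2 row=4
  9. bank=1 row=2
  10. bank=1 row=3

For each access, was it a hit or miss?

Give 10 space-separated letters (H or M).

Answer: M M M M M M M M M M

Derivation:
Acc 1: bank0 row0 -> MISS (open row0); precharges=0
Acc 2: bank1 row0 -> MISS (open row0); precharges=0
Acc 3: bank1 row3 -> MISS (open row3); precharges=1
Acc 4: bank1 row4 -> MISS (open row4); precharges=2
Acc 5: bank2 row0 -> MISS (open row0); precharges=2
Acc 6: bank0 row2 -> MISS (open row2); precharges=3
Acc 7: bank2 row3 -> MISS (open row3); precharges=4
Acc 8: bank2 row4 -> MISS (open row4); precharges=5
Acc 9: bank1 row2 -> MISS (open row2); precharges=6
Acc 10: bank1 row3 -> MISS (open row3); precharges=7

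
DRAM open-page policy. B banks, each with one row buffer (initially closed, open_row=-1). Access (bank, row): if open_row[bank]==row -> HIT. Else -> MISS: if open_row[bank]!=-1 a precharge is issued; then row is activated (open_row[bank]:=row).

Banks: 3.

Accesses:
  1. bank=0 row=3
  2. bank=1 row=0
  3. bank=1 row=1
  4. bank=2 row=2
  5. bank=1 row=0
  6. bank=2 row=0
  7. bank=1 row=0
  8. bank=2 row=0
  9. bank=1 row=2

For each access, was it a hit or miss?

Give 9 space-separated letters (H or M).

Answer: M M M M M M H H M

Derivation:
Acc 1: bank0 row3 -> MISS (open row3); precharges=0
Acc 2: bank1 row0 -> MISS (open row0); precharges=0
Acc 3: bank1 row1 -> MISS (open row1); precharges=1
Acc 4: bank2 row2 -> MISS (open row2); precharges=1
Acc 5: bank1 row0 -> MISS (open row0); precharges=2
Acc 6: bank2 row0 -> MISS (open row0); precharges=3
Acc 7: bank1 row0 -> HIT
Acc 8: bank2 row0 -> HIT
Acc 9: bank1 row2 -> MISS (open row2); precharges=4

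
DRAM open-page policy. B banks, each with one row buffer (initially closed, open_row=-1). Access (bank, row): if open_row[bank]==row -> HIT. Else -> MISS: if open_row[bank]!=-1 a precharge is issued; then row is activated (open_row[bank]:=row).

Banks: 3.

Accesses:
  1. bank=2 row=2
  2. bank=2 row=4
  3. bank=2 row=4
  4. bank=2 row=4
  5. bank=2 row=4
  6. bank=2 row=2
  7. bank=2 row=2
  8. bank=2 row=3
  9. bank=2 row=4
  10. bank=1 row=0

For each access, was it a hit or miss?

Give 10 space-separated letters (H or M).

Answer: M M H H H M H M M M

Derivation:
Acc 1: bank2 row2 -> MISS (open row2); precharges=0
Acc 2: bank2 row4 -> MISS (open row4); precharges=1
Acc 3: bank2 row4 -> HIT
Acc 4: bank2 row4 -> HIT
Acc 5: bank2 row4 -> HIT
Acc 6: bank2 row2 -> MISS (open row2); precharges=2
Acc 7: bank2 row2 -> HIT
Acc 8: bank2 row3 -> MISS (open row3); precharges=3
Acc 9: bank2 row4 -> MISS (open row4); precharges=4
Acc 10: bank1 row0 -> MISS (open row0); precharges=4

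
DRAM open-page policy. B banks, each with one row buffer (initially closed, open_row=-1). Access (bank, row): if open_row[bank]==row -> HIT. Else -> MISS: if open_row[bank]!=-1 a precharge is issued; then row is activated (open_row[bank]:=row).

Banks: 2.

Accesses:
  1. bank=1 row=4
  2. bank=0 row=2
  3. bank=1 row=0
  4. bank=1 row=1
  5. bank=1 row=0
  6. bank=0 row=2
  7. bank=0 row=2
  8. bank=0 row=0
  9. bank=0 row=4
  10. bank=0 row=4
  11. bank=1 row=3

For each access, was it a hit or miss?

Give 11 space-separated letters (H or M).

Acc 1: bank1 row4 -> MISS (open row4); precharges=0
Acc 2: bank0 row2 -> MISS (open row2); precharges=0
Acc 3: bank1 row0 -> MISS (open row0); precharges=1
Acc 4: bank1 row1 -> MISS (open row1); precharges=2
Acc 5: bank1 row0 -> MISS (open row0); precharges=3
Acc 6: bank0 row2 -> HIT
Acc 7: bank0 row2 -> HIT
Acc 8: bank0 row0 -> MISS (open row0); precharges=4
Acc 9: bank0 row4 -> MISS (open row4); precharges=5
Acc 10: bank0 row4 -> HIT
Acc 11: bank1 row3 -> MISS (open row3); precharges=6

Answer: M M M M M H H M M H M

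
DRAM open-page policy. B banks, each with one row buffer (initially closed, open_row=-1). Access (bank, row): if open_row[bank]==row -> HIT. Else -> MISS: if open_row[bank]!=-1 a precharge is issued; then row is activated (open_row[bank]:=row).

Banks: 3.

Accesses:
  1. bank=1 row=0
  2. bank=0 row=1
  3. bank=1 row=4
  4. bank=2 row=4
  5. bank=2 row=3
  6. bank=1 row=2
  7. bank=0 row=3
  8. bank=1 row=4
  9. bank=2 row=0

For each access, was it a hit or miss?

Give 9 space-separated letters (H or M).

Acc 1: bank1 row0 -> MISS (open row0); precharges=0
Acc 2: bank0 row1 -> MISS (open row1); precharges=0
Acc 3: bank1 row4 -> MISS (open row4); precharges=1
Acc 4: bank2 row4 -> MISS (open row4); precharges=1
Acc 5: bank2 row3 -> MISS (open row3); precharges=2
Acc 6: bank1 row2 -> MISS (open row2); precharges=3
Acc 7: bank0 row3 -> MISS (open row3); precharges=4
Acc 8: bank1 row4 -> MISS (open row4); precharges=5
Acc 9: bank2 row0 -> MISS (open row0); precharges=6

Answer: M M M M M M M M M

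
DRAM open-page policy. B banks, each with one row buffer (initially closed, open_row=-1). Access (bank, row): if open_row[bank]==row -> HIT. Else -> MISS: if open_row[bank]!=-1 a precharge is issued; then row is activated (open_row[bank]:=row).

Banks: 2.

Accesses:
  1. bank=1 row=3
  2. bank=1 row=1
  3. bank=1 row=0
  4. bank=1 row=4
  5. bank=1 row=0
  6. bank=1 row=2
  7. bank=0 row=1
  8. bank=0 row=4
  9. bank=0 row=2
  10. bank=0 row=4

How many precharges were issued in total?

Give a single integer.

Acc 1: bank1 row3 -> MISS (open row3); precharges=0
Acc 2: bank1 row1 -> MISS (open row1); precharges=1
Acc 3: bank1 row0 -> MISS (open row0); precharges=2
Acc 4: bank1 row4 -> MISS (open row4); precharges=3
Acc 5: bank1 row0 -> MISS (open row0); precharges=4
Acc 6: bank1 row2 -> MISS (open row2); precharges=5
Acc 7: bank0 row1 -> MISS (open row1); precharges=5
Acc 8: bank0 row4 -> MISS (open row4); precharges=6
Acc 9: bank0 row2 -> MISS (open row2); precharges=7
Acc 10: bank0 row4 -> MISS (open row4); precharges=8

Answer: 8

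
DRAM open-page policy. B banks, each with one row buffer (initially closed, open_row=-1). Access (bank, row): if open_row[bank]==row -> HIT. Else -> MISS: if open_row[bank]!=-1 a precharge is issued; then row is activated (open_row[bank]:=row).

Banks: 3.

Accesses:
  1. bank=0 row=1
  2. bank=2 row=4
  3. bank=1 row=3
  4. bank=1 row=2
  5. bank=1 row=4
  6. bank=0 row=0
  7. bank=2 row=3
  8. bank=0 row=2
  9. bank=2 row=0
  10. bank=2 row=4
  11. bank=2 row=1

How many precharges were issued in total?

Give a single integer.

Answer: 8

Derivation:
Acc 1: bank0 row1 -> MISS (open row1); precharges=0
Acc 2: bank2 row4 -> MISS (open row4); precharges=0
Acc 3: bank1 row3 -> MISS (open row3); precharges=0
Acc 4: bank1 row2 -> MISS (open row2); precharges=1
Acc 5: bank1 row4 -> MISS (open row4); precharges=2
Acc 6: bank0 row0 -> MISS (open row0); precharges=3
Acc 7: bank2 row3 -> MISS (open row3); precharges=4
Acc 8: bank0 row2 -> MISS (open row2); precharges=5
Acc 9: bank2 row0 -> MISS (open row0); precharges=6
Acc 10: bank2 row4 -> MISS (open row4); precharges=7
Acc 11: bank2 row1 -> MISS (open row1); precharges=8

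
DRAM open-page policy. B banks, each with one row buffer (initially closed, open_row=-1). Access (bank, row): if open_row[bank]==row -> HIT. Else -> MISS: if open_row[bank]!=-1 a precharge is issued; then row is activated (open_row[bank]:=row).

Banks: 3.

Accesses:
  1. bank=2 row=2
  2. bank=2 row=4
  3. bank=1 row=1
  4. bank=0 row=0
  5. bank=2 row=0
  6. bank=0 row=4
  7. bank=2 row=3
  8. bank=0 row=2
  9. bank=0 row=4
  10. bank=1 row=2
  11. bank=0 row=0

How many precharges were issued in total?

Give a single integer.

Acc 1: bank2 row2 -> MISS (open row2); precharges=0
Acc 2: bank2 row4 -> MISS (open row4); precharges=1
Acc 3: bank1 row1 -> MISS (open row1); precharges=1
Acc 4: bank0 row0 -> MISS (open row0); precharges=1
Acc 5: bank2 row0 -> MISS (open row0); precharges=2
Acc 6: bank0 row4 -> MISS (open row4); precharges=3
Acc 7: bank2 row3 -> MISS (open row3); precharges=4
Acc 8: bank0 row2 -> MISS (open row2); precharges=5
Acc 9: bank0 row4 -> MISS (open row4); precharges=6
Acc 10: bank1 row2 -> MISS (open row2); precharges=7
Acc 11: bank0 row0 -> MISS (open row0); precharges=8

Answer: 8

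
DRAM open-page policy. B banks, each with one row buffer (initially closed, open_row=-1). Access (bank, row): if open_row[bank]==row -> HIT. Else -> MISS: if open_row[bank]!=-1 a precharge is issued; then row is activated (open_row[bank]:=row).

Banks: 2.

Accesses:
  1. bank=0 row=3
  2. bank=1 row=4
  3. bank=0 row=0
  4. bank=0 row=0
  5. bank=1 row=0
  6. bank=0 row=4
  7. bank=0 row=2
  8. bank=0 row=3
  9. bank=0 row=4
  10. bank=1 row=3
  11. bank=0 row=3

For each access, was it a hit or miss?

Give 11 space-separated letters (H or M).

Answer: M M M H M M M M M M M

Derivation:
Acc 1: bank0 row3 -> MISS (open row3); precharges=0
Acc 2: bank1 row4 -> MISS (open row4); precharges=0
Acc 3: bank0 row0 -> MISS (open row0); precharges=1
Acc 4: bank0 row0 -> HIT
Acc 5: bank1 row0 -> MISS (open row0); precharges=2
Acc 6: bank0 row4 -> MISS (open row4); precharges=3
Acc 7: bank0 row2 -> MISS (open row2); precharges=4
Acc 8: bank0 row3 -> MISS (open row3); precharges=5
Acc 9: bank0 row4 -> MISS (open row4); precharges=6
Acc 10: bank1 row3 -> MISS (open row3); precharges=7
Acc 11: bank0 row3 -> MISS (open row3); precharges=8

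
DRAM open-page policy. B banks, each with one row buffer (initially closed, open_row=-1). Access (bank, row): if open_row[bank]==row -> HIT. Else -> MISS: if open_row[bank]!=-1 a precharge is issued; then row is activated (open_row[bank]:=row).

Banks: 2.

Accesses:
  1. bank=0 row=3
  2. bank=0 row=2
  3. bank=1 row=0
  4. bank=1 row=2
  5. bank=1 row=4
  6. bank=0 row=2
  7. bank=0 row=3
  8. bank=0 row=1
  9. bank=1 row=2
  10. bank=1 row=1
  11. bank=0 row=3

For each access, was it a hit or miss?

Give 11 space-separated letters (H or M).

Answer: M M M M M H M M M M M

Derivation:
Acc 1: bank0 row3 -> MISS (open row3); precharges=0
Acc 2: bank0 row2 -> MISS (open row2); precharges=1
Acc 3: bank1 row0 -> MISS (open row0); precharges=1
Acc 4: bank1 row2 -> MISS (open row2); precharges=2
Acc 5: bank1 row4 -> MISS (open row4); precharges=3
Acc 6: bank0 row2 -> HIT
Acc 7: bank0 row3 -> MISS (open row3); precharges=4
Acc 8: bank0 row1 -> MISS (open row1); precharges=5
Acc 9: bank1 row2 -> MISS (open row2); precharges=6
Acc 10: bank1 row1 -> MISS (open row1); precharges=7
Acc 11: bank0 row3 -> MISS (open row3); precharges=8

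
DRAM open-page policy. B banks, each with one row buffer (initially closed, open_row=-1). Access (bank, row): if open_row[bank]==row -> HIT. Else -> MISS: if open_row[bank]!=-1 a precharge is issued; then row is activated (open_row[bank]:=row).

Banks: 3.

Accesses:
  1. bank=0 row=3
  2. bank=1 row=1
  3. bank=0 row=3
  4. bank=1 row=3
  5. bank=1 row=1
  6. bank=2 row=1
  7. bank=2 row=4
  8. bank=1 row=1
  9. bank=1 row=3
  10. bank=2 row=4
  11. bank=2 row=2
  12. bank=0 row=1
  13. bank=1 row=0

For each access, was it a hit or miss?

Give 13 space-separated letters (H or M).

Answer: M M H M M M M H M H M M M

Derivation:
Acc 1: bank0 row3 -> MISS (open row3); precharges=0
Acc 2: bank1 row1 -> MISS (open row1); precharges=0
Acc 3: bank0 row3 -> HIT
Acc 4: bank1 row3 -> MISS (open row3); precharges=1
Acc 5: bank1 row1 -> MISS (open row1); precharges=2
Acc 6: bank2 row1 -> MISS (open row1); precharges=2
Acc 7: bank2 row4 -> MISS (open row4); precharges=3
Acc 8: bank1 row1 -> HIT
Acc 9: bank1 row3 -> MISS (open row3); precharges=4
Acc 10: bank2 row4 -> HIT
Acc 11: bank2 row2 -> MISS (open row2); precharges=5
Acc 12: bank0 row1 -> MISS (open row1); precharges=6
Acc 13: bank1 row0 -> MISS (open row0); precharges=7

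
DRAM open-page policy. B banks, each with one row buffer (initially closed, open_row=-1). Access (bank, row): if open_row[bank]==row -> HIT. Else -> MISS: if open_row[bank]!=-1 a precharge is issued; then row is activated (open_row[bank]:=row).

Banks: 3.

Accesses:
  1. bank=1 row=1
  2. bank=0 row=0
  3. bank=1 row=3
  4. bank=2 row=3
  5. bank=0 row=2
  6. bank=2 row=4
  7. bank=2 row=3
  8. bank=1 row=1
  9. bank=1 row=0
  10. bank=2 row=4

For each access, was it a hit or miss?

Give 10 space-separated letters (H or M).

Answer: M M M M M M M M M M

Derivation:
Acc 1: bank1 row1 -> MISS (open row1); precharges=0
Acc 2: bank0 row0 -> MISS (open row0); precharges=0
Acc 3: bank1 row3 -> MISS (open row3); precharges=1
Acc 4: bank2 row3 -> MISS (open row3); precharges=1
Acc 5: bank0 row2 -> MISS (open row2); precharges=2
Acc 6: bank2 row4 -> MISS (open row4); precharges=3
Acc 7: bank2 row3 -> MISS (open row3); precharges=4
Acc 8: bank1 row1 -> MISS (open row1); precharges=5
Acc 9: bank1 row0 -> MISS (open row0); precharges=6
Acc 10: bank2 row4 -> MISS (open row4); precharges=7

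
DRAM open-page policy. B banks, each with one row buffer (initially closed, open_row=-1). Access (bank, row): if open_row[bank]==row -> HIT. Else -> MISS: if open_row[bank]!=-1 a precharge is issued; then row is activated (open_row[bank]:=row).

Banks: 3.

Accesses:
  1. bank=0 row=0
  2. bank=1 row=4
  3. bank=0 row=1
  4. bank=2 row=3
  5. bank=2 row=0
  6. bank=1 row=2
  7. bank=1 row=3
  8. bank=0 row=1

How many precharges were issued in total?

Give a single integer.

Answer: 4

Derivation:
Acc 1: bank0 row0 -> MISS (open row0); precharges=0
Acc 2: bank1 row4 -> MISS (open row4); precharges=0
Acc 3: bank0 row1 -> MISS (open row1); precharges=1
Acc 4: bank2 row3 -> MISS (open row3); precharges=1
Acc 5: bank2 row0 -> MISS (open row0); precharges=2
Acc 6: bank1 row2 -> MISS (open row2); precharges=3
Acc 7: bank1 row3 -> MISS (open row3); precharges=4
Acc 8: bank0 row1 -> HIT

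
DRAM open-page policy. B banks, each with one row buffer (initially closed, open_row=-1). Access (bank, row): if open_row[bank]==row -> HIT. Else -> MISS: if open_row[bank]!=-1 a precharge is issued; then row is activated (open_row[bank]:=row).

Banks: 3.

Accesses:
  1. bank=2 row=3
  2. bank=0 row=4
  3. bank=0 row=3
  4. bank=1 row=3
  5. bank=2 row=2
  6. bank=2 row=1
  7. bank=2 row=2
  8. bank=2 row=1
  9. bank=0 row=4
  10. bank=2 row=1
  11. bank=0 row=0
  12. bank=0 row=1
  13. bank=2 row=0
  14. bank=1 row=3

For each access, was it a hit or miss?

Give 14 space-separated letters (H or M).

Answer: M M M M M M M M M H M M M H

Derivation:
Acc 1: bank2 row3 -> MISS (open row3); precharges=0
Acc 2: bank0 row4 -> MISS (open row4); precharges=0
Acc 3: bank0 row3 -> MISS (open row3); precharges=1
Acc 4: bank1 row3 -> MISS (open row3); precharges=1
Acc 5: bank2 row2 -> MISS (open row2); precharges=2
Acc 6: bank2 row1 -> MISS (open row1); precharges=3
Acc 7: bank2 row2 -> MISS (open row2); precharges=4
Acc 8: bank2 row1 -> MISS (open row1); precharges=5
Acc 9: bank0 row4 -> MISS (open row4); precharges=6
Acc 10: bank2 row1 -> HIT
Acc 11: bank0 row0 -> MISS (open row0); precharges=7
Acc 12: bank0 row1 -> MISS (open row1); precharges=8
Acc 13: bank2 row0 -> MISS (open row0); precharges=9
Acc 14: bank1 row3 -> HIT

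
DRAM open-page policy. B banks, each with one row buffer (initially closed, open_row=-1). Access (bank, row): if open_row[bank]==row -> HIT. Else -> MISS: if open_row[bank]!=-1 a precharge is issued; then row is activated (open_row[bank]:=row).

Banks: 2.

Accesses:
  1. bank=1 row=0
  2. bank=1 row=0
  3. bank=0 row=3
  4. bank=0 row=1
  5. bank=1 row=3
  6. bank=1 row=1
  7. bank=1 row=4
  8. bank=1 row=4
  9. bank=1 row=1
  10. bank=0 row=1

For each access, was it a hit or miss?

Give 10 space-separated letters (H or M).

Acc 1: bank1 row0 -> MISS (open row0); precharges=0
Acc 2: bank1 row0 -> HIT
Acc 3: bank0 row3 -> MISS (open row3); precharges=0
Acc 4: bank0 row1 -> MISS (open row1); precharges=1
Acc 5: bank1 row3 -> MISS (open row3); precharges=2
Acc 6: bank1 row1 -> MISS (open row1); precharges=3
Acc 7: bank1 row4 -> MISS (open row4); precharges=4
Acc 8: bank1 row4 -> HIT
Acc 9: bank1 row1 -> MISS (open row1); precharges=5
Acc 10: bank0 row1 -> HIT

Answer: M H M M M M M H M H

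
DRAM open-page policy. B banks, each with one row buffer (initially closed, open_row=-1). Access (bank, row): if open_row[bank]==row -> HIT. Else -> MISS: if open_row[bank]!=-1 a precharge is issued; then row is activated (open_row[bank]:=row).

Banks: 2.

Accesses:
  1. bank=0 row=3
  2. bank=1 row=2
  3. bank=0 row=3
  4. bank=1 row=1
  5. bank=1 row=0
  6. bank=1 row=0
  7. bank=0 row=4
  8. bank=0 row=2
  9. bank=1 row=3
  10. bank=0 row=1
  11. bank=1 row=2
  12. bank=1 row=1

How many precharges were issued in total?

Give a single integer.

Acc 1: bank0 row3 -> MISS (open row3); precharges=0
Acc 2: bank1 row2 -> MISS (open row2); precharges=0
Acc 3: bank0 row3 -> HIT
Acc 4: bank1 row1 -> MISS (open row1); precharges=1
Acc 5: bank1 row0 -> MISS (open row0); precharges=2
Acc 6: bank1 row0 -> HIT
Acc 7: bank0 row4 -> MISS (open row4); precharges=3
Acc 8: bank0 row2 -> MISS (open row2); precharges=4
Acc 9: bank1 row3 -> MISS (open row3); precharges=5
Acc 10: bank0 row1 -> MISS (open row1); precharges=6
Acc 11: bank1 row2 -> MISS (open row2); precharges=7
Acc 12: bank1 row1 -> MISS (open row1); precharges=8

Answer: 8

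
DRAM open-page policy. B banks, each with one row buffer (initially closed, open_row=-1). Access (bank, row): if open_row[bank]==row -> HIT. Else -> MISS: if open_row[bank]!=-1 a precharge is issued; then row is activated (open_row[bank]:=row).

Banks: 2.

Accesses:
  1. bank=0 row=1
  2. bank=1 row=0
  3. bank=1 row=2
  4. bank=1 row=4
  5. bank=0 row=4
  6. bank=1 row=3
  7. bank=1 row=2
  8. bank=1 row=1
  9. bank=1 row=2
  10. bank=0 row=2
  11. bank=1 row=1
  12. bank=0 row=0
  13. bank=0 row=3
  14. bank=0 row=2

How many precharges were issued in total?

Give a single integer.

Answer: 12

Derivation:
Acc 1: bank0 row1 -> MISS (open row1); precharges=0
Acc 2: bank1 row0 -> MISS (open row0); precharges=0
Acc 3: bank1 row2 -> MISS (open row2); precharges=1
Acc 4: bank1 row4 -> MISS (open row4); precharges=2
Acc 5: bank0 row4 -> MISS (open row4); precharges=3
Acc 6: bank1 row3 -> MISS (open row3); precharges=4
Acc 7: bank1 row2 -> MISS (open row2); precharges=5
Acc 8: bank1 row1 -> MISS (open row1); precharges=6
Acc 9: bank1 row2 -> MISS (open row2); precharges=7
Acc 10: bank0 row2 -> MISS (open row2); precharges=8
Acc 11: bank1 row1 -> MISS (open row1); precharges=9
Acc 12: bank0 row0 -> MISS (open row0); precharges=10
Acc 13: bank0 row3 -> MISS (open row3); precharges=11
Acc 14: bank0 row2 -> MISS (open row2); precharges=12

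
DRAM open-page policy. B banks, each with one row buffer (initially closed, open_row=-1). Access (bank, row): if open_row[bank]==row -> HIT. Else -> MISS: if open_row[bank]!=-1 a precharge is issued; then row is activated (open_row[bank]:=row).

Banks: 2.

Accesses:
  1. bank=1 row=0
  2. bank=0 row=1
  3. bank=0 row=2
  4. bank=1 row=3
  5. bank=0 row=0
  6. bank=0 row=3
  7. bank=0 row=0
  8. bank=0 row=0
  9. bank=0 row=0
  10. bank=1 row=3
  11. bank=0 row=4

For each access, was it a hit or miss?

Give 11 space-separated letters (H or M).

Acc 1: bank1 row0 -> MISS (open row0); precharges=0
Acc 2: bank0 row1 -> MISS (open row1); precharges=0
Acc 3: bank0 row2 -> MISS (open row2); precharges=1
Acc 4: bank1 row3 -> MISS (open row3); precharges=2
Acc 5: bank0 row0 -> MISS (open row0); precharges=3
Acc 6: bank0 row3 -> MISS (open row3); precharges=4
Acc 7: bank0 row0 -> MISS (open row0); precharges=5
Acc 8: bank0 row0 -> HIT
Acc 9: bank0 row0 -> HIT
Acc 10: bank1 row3 -> HIT
Acc 11: bank0 row4 -> MISS (open row4); precharges=6

Answer: M M M M M M M H H H M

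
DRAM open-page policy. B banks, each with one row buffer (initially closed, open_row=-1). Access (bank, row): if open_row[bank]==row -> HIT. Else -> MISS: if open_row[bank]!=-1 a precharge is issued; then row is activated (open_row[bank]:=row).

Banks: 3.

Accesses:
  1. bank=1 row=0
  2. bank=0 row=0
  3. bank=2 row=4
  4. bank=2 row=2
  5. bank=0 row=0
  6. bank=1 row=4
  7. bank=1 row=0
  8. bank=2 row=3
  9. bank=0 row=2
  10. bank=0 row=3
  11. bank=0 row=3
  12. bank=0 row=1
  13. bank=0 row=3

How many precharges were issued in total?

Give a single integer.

Answer: 8

Derivation:
Acc 1: bank1 row0 -> MISS (open row0); precharges=0
Acc 2: bank0 row0 -> MISS (open row0); precharges=0
Acc 3: bank2 row4 -> MISS (open row4); precharges=0
Acc 4: bank2 row2 -> MISS (open row2); precharges=1
Acc 5: bank0 row0 -> HIT
Acc 6: bank1 row4 -> MISS (open row4); precharges=2
Acc 7: bank1 row0 -> MISS (open row0); precharges=3
Acc 8: bank2 row3 -> MISS (open row3); precharges=4
Acc 9: bank0 row2 -> MISS (open row2); precharges=5
Acc 10: bank0 row3 -> MISS (open row3); precharges=6
Acc 11: bank0 row3 -> HIT
Acc 12: bank0 row1 -> MISS (open row1); precharges=7
Acc 13: bank0 row3 -> MISS (open row3); precharges=8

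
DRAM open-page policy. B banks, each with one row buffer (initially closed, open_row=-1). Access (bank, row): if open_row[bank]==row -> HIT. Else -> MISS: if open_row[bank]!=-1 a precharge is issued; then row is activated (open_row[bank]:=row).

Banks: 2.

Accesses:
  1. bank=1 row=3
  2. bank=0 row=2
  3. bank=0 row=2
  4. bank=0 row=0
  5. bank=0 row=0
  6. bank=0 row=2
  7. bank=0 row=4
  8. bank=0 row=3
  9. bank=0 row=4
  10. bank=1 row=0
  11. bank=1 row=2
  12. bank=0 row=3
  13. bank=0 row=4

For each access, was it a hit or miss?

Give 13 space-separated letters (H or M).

Answer: M M H M H M M M M M M M M

Derivation:
Acc 1: bank1 row3 -> MISS (open row3); precharges=0
Acc 2: bank0 row2 -> MISS (open row2); precharges=0
Acc 3: bank0 row2 -> HIT
Acc 4: bank0 row0 -> MISS (open row0); precharges=1
Acc 5: bank0 row0 -> HIT
Acc 6: bank0 row2 -> MISS (open row2); precharges=2
Acc 7: bank0 row4 -> MISS (open row4); precharges=3
Acc 8: bank0 row3 -> MISS (open row3); precharges=4
Acc 9: bank0 row4 -> MISS (open row4); precharges=5
Acc 10: bank1 row0 -> MISS (open row0); precharges=6
Acc 11: bank1 row2 -> MISS (open row2); precharges=7
Acc 12: bank0 row3 -> MISS (open row3); precharges=8
Acc 13: bank0 row4 -> MISS (open row4); precharges=9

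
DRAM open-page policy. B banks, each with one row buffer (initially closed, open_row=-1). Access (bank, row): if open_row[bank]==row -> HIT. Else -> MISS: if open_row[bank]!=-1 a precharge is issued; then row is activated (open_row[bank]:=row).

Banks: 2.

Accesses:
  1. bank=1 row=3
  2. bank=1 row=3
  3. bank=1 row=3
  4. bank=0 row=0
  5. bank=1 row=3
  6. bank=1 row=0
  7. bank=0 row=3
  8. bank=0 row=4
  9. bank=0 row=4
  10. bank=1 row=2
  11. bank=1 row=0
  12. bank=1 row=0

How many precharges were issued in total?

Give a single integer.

Acc 1: bank1 row3 -> MISS (open row3); precharges=0
Acc 2: bank1 row3 -> HIT
Acc 3: bank1 row3 -> HIT
Acc 4: bank0 row0 -> MISS (open row0); precharges=0
Acc 5: bank1 row3 -> HIT
Acc 6: bank1 row0 -> MISS (open row0); precharges=1
Acc 7: bank0 row3 -> MISS (open row3); precharges=2
Acc 8: bank0 row4 -> MISS (open row4); precharges=3
Acc 9: bank0 row4 -> HIT
Acc 10: bank1 row2 -> MISS (open row2); precharges=4
Acc 11: bank1 row0 -> MISS (open row0); precharges=5
Acc 12: bank1 row0 -> HIT

Answer: 5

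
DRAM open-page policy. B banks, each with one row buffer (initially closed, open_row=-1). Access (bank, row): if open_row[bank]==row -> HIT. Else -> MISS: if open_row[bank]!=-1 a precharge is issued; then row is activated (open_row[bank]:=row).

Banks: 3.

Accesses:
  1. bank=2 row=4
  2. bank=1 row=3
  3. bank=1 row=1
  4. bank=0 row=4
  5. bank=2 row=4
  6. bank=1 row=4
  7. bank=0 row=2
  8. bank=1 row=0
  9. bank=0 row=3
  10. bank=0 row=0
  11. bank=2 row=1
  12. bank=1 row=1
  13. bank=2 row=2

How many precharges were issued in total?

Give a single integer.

Answer: 9

Derivation:
Acc 1: bank2 row4 -> MISS (open row4); precharges=0
Acc 2: bank1 row3 -> MISS (open row3); precharges=0
Acc 3: bank1 row1 -> MISS (open row1); precharges=1
Acc 4: bank0 row4 -> MISS (open row4); precharges=1
Acc 5: bank2 row4 -> HIT
Acc 6: bank1 row4 -> MISS (open row4); precharges=2
Acc 7: bank0 row2 -> MISS (open row2); precharges=3
Acc 8: bank1 row0 -> MISS (open row0); precharges=4
Acc 9: bank0 row3 -> MISS (open row3); precharges=5
Acc 10: bank0 row0 -> MISS (open row0); precharges=6
Acc 11: bank2 row1 -> MISS (open row1); precharges=7
Acc 12: bank1 row1 -> MISS (open row1); precharges=8
Acc 13: bank2 row2 -> MISS (open row2); precharges=9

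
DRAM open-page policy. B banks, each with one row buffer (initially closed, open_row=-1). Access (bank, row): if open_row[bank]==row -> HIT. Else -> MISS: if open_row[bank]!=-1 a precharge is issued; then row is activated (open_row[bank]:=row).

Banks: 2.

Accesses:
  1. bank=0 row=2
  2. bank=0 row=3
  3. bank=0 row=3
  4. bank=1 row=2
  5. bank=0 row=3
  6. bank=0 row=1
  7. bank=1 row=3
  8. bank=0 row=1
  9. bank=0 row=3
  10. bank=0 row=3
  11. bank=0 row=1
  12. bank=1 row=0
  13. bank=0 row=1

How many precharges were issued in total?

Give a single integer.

Acc 1: bank0 row2 -> MISS (open row2); precharges=0
Acc 2: bank0 row3 -> MISS (open row3); precharges=1
Acc 3: bank0 row3 -> HIT
Acc 4: bank1 row2 -> MISS (open row2); precharges=1
Acc 5: bank0 row3 -> HIT
Acc 6: bank0 row1 -> MISS (open row1); precharges=2
Acc 7: bank1 row3 -> MISS (open row3); precharges=3
Acc 8: bank0 row1 -> HIT
Acc 9: bank0 row3 -> MISS (open row3); precharges=4
Acc 10: bank0 row3 -> HIT
Acc 11: bank0 row1 -> MISS (open row1); precharges=5
Acc 12: bank1 row0 -> MISS (open row0); precharges=6
Acc 13: bank0 row1 -> HIT

Answer: 6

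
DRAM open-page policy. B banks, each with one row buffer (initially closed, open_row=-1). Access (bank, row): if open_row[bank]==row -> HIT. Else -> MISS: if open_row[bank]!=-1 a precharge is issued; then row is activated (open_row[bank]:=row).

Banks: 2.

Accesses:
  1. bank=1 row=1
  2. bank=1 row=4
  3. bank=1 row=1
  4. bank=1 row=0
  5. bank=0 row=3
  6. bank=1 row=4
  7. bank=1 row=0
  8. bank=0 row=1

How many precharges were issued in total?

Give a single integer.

Answer: 6

Derivation:
Acc 1: bank1 row1 -> MISS (open row1); precharges=0
Acc 2: bank1 row4 -> MISS (open row4); precharges=1
Acc 3: bank1 row1 -> MISS (open row1); precharges=2
Acc 4: bank1 row0 -> MISS (open row0); precharges=3
Acc 5: bank0 row3 -> MISS (open row3); precharges=3
Acc 6: bank1 row4 -> MISS (open row4); precharges=4
Acc 7: bank1 row0 -> MISS (open row0); precharges=5
Acc 8: bank0 row1 -> MISS (open row1); precharges=6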